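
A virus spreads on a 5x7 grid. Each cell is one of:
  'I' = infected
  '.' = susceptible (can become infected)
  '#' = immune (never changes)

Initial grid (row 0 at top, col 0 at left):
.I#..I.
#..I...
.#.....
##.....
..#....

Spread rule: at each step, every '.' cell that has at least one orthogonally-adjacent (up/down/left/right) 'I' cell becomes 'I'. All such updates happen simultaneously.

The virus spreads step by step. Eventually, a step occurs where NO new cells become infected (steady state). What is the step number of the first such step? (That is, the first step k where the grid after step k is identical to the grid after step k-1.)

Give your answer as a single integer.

Step 0 (initial): 3 infected
Step 1: +9 new -> 12 infected
Step 2: +5 new -> 17 infected
Step 3: +5 new -> 22 infected
Step 4: +3 new -> 25 infected
Step 5: +1 new -> 26 infected
Step 6: +0 new -> 26 infected

Answer: 6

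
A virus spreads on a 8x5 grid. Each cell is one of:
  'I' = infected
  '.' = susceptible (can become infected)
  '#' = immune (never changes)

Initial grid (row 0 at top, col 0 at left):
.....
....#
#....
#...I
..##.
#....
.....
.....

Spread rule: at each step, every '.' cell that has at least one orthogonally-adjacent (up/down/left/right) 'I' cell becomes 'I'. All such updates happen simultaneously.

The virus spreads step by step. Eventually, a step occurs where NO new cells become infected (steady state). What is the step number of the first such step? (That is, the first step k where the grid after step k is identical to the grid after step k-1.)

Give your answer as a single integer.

Answer: 9

Derivation:
Step 0 (initial): 1 infected
Step 1: +3 new -> 4 infected
Step 2: +3 new -> 7 infected
Step 3: +5 new -> 12 infected
Step 4: +7 new -> 19 infected
Step 5: +7 new -> 26 infected
Step 6: +4 new -> 30 infected
Step 7: +3 new -> 33 infected
Step 8: +1 new -> 34 infected
Step 9: +0 new -> 34 infected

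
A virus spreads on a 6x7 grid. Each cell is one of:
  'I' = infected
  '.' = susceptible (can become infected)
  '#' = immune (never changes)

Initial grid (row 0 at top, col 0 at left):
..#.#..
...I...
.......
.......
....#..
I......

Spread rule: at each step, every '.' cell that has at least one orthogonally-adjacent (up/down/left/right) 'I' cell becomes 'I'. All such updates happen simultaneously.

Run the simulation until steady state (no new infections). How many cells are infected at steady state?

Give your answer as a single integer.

Step 0 (initial): 2 infected
Step 1: +6 new -> 8 infected
Step 2: +8 new -> 16 infected
Step 3: +13 new -> 29 infected
Step 4: +5 new -> 34 infected
Step 5: +3 new -> 37 infected
Step 6: +2 new -> 39 infected
Step 7: +0 new -> 39 infected

Answer: 39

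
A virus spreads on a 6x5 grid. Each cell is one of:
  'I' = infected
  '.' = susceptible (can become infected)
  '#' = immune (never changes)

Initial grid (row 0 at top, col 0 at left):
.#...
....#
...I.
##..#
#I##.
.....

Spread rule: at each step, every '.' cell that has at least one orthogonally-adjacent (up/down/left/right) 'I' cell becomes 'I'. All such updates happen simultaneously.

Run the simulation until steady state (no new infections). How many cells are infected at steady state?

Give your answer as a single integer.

Answer: 22

Derivation:
Step 0 (initial): 2 infected
Step 1: +5 new -> 7 infected
Step 2: +6 new -> 13 infected
Step 3: +5 new -> 18 infected
Step 4: +2 new -> 20 infected
Step 5: +2 new -> 22 infected
Step 6: +0 new -> 22 infected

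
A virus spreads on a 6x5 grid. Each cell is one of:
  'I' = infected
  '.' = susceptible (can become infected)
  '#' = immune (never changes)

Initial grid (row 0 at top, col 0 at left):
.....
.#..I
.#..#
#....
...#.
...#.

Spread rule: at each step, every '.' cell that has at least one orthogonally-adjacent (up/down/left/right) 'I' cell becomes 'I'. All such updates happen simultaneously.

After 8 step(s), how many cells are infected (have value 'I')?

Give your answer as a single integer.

Step 0 (initial): 1 infected
Step 1: +2 new -> 3 infected
Step 2: +3 new -> 6 infected
Step 3: +3 new -> 9 infected
Step 4: +3 new -> 12 infected
Step 5: +4 new -> 16 infected
Step 6: +4 new -> 20 infected
Step 7: +3 new -> 23 infected
Step 8: +1 new -> 24 infected

Answer: 24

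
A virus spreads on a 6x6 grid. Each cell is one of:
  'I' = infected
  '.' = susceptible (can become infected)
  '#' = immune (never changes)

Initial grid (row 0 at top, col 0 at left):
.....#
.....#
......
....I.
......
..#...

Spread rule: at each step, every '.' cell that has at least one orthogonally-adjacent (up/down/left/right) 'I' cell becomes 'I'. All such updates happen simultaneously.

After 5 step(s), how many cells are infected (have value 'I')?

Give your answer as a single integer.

Answer: 29

Derivation:
Step 0 (initial): 1 infected
Step 1: +4 new -> 5 infected
Step 2: +7 new -> 12 infected
Step 3: +7 new -> 19 infected
Step 4: +5 new -> 24 infected
Step 5: +5 new -> 29 infected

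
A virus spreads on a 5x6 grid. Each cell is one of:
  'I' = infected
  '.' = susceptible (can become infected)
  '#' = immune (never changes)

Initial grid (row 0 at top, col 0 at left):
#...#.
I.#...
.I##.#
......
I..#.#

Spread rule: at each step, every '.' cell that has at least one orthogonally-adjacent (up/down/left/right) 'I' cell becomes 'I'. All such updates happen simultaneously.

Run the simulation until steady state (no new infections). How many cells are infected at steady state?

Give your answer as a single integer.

Answer: 22

Derivation:
Step 0 (initial): 3 infected
Step 1: +5 new -> 8 infected
Step 2: +3 new -> 11 infected
Step 3: +2 new -> 13 infected
Step 4: +2 new -> 15 infected
Step 5: +4 new -> 19 infected
Step 6: +1 new -> 20 infected
Step 7: +1 new -> 21 infected
Step 8: +1 new -> 22 infected
Step 9: +0 new -> 22 infected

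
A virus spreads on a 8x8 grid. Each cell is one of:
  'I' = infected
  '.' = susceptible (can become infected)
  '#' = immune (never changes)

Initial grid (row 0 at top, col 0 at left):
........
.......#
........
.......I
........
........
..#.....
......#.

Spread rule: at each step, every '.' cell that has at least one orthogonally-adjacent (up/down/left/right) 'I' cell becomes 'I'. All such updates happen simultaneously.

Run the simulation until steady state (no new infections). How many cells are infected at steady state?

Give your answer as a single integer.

Answer: 61

Derivation:
Step 0 (initial): 1 infected
Step 1: +3 new -> 4 infected
Step 2: +4 new -> 8 infected
Step 3: +6 new -> 14 infected
Step 4: +8 new -> 22 infected
Step 5: +8 new -> 30 infected
Step 6: +8 new -> 38 infected
Step 7: +8 new -> 46 infected
Step 8: +6 new -> 52 infected
Step 9: +5 new -> 57 infected
Step 10: +3 new -> 60 infected
Step 11: +1 new -> 61 infected
Step 12: +0 new -> 61 infected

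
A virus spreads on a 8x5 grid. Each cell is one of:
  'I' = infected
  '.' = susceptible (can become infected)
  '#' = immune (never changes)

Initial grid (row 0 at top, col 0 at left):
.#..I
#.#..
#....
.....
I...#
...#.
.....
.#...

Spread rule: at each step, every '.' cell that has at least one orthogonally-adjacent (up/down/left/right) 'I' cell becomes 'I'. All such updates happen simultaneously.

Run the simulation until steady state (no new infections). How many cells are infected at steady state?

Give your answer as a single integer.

Answer: 32

Derivation:
Step 0 (initial): 2 infected
Step 1: +5 new -> 7 infected
Step 2: +7 new -> 14 infected
Step 3: +8 new -> 22 infected
Step 4: +4 new -> 26 infected
Step 5: +2 new -> 28 infected
Step 6: +2 new -> 30 infected
Step 7: +2 new -> 32 infected
Step 8: +0 new -> 32 infected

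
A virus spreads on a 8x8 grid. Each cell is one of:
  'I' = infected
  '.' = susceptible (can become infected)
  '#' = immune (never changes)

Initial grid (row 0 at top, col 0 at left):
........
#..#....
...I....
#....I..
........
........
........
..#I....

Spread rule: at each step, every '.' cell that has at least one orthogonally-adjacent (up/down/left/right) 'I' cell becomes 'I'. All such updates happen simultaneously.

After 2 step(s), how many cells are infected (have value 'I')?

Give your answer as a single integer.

Answer: 27

Derivation:
Step 0 (initial): 3 infected
Step 1: +9 new -> 12 infected
Step 2: +15 new -> 27 infected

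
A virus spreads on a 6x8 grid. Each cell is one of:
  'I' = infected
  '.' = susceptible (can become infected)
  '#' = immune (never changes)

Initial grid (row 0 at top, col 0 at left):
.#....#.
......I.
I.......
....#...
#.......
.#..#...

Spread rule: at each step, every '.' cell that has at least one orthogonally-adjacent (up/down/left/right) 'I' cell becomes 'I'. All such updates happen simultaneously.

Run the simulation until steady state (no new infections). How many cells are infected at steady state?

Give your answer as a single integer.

Answer: 41

Derivation:
Step 0 (initial): 2 infected
Step 1: +6 new -> 8 infected
Step 2: +10 new -> 18 infected
Step 3: +10 new -> 28 infected
Step 4: +7 new -> 35 infected
Step 5: +5 new -> 40 infected
Step 6: +1 new -> 41 infected
Step 7: +0 new -> 41 infected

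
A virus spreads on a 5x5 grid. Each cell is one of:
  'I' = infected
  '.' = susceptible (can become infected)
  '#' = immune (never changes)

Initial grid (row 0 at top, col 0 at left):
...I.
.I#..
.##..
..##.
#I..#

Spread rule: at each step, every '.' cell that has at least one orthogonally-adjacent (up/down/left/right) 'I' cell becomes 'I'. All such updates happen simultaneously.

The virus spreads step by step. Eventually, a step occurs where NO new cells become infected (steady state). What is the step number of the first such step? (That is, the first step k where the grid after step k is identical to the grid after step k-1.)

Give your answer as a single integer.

Step 0 (initial): 3 infected
Step 1: +7 new -> 10 infected
Step 2: +6 new -> 16 infected
Step 3: +1 new -> 17 infected
Step 4: +1 new -> 18 infected
Step 5: +0 new -> 18 infected

Answer: 5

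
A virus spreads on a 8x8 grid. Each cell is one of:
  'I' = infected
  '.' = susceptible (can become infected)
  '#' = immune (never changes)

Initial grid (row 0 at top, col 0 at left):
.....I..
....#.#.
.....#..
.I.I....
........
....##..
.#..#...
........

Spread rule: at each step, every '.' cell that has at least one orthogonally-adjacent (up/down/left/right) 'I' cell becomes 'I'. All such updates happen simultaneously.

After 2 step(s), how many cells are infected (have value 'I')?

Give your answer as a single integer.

Step 0 (initial): 3 infected
Step 1: +10 new -> 13 infected
Step 2: +13 new -> 26 infected

Answer: 26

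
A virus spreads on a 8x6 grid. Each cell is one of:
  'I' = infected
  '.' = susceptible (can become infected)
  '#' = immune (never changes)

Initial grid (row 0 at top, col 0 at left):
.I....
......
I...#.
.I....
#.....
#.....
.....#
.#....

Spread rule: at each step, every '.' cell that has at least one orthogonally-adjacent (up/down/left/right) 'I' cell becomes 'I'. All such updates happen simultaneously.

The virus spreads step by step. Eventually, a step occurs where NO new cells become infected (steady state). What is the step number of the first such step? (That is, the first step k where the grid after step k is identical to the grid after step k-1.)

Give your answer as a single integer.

Answer: 9

Derivation:
Step 0 (initial): 3 infected
Step 1: +8 new -> 11 infected
Step 2: +6 new -> 17 infected
Step 3: +7 new -> 24 infected
Step 4: +7 new -> 31 infected
Step 5: +7 new -> 38 infected
Step 6: +3 new -> 41 infected
Step 7: +1 new -> 42 infected
Step 8: +1 new -> 43 infected
Step 9: +0 new -> 43 infected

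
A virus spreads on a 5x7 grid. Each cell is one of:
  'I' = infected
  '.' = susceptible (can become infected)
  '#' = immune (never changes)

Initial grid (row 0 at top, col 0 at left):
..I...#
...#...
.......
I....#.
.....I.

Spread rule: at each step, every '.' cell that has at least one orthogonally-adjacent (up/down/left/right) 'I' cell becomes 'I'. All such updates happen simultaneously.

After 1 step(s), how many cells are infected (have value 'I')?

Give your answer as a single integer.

Answer: 11

Derivation:
Step 0 (initial): 3 infected
Step 1: +8 new -> 11 infected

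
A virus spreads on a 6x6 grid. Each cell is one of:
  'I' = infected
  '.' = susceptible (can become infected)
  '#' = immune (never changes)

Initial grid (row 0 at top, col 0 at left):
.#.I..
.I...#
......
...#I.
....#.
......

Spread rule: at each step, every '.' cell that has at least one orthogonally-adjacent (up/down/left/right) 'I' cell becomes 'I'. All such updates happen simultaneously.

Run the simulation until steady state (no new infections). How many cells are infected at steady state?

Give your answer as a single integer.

Step 0 (initial): 3 infected
Step 1: +8 new -> 11 infected
Step 2: +9 new -> 20 infected
Step 3: +4 new -> 24 infected
Step 4: +4 new -> 28 infected
Step 5: +4 new -> 32 infected
Step 6: +0 new -> 32 infected

Answer: 32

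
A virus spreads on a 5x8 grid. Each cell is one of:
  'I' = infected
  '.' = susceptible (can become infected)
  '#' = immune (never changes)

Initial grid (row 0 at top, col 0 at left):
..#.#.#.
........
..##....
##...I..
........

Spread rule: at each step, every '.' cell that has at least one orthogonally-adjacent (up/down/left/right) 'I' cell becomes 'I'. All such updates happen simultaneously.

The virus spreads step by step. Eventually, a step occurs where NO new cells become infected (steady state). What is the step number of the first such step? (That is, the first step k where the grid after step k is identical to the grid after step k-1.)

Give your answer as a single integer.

Answer: 9

Derivation:
Step 0 (initial): 1 infected
Step 1: +4 new -> 5 infected
Step 2: +7 new -> 12 infected
Step 3: +7 new -> 19 infected
Step 4: +3 new -> 22 infected
Step 5: +4 new -> 26 infected
Step 6: +2 new -> 28 infected
Step 7: +3 new -> 31 infected
Step 8: +2 new -> 33 infected
Step 9: +0 new -> 33 infected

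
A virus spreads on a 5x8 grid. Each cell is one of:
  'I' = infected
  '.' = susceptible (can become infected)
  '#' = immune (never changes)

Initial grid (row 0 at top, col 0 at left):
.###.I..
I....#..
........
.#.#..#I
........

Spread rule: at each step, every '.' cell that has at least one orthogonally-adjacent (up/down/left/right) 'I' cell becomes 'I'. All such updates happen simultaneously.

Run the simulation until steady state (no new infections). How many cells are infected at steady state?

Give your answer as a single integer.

Answer: 33

Derivation:
Step 0 (initial): 3 infected
Step 1: +7 new -> 10 infected
Step 2: +9 new -> 19 infected
Step 3: +6 new -> 25 infected
Step 4: +6 new -> 31 infected
Step 5: +2 new -> 33 infected
Step 6: +0 new -> 33 infected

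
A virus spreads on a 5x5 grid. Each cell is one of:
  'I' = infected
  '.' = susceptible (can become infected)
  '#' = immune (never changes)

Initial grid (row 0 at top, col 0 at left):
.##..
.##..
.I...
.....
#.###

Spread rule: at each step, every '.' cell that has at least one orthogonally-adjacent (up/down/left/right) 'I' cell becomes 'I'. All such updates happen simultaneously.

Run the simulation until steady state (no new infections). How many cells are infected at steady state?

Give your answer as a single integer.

Answer: 17

Derivation:
Step 0 (initial): 1 infected
Step 1: +3 new -> 4 infected
Step 2: +5 new -> 9 infected
Step 3: +4 new -> 13 infected
Step 4: +3 new -> 16 infected
Step 5: +1 new -> 17 infected
Step 6: +0 new -> 17 infected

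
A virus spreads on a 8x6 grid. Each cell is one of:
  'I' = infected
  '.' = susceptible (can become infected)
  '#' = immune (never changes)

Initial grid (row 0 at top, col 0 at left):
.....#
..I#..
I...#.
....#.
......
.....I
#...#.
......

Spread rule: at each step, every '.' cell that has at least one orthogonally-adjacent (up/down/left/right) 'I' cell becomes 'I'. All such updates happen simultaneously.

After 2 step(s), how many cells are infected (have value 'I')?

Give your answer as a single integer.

Answer: 23

Derivation:
Step 0 (initial): 3 infected
Step 1: +9 new -> 12 infected
Step 2: +11 new -> 23 infected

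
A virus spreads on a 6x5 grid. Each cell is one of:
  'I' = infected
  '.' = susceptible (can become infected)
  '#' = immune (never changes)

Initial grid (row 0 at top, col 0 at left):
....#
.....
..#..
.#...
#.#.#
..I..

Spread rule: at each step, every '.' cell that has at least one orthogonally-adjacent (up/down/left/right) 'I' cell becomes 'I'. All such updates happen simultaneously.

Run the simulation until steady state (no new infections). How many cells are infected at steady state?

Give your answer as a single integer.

Step 0 (initial): 1 infected
Step 1: +2 new -> 3 infected
Step 2: +4 new -> 7 infected
Step 3: +1 new -> 8 infected
Step 4: +3 new -> 11 infected
Step 5: +2 new -> 13 infected
Step 6: +3 new -> 16 infected
Step 7: +2 new -> 18 infected
Step 8: +3 new -> 21 infected
Step 9: +2 new -> 23 infected
Step 10: +1 new -> 24 infected
Step 11: +0 new -> 24 infected

Answer: 24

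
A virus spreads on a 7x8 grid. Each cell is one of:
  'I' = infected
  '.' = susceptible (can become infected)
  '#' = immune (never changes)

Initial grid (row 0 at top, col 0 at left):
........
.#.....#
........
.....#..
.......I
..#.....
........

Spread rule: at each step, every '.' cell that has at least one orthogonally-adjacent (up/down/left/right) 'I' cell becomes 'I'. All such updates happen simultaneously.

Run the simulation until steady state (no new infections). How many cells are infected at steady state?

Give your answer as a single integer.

Answer: 52

Derivation:
Step 0 (initial): 1 infected
Step 1: +3 new -> 4 infected
Step 2: +5 new -> 9 infected
Step 3: +4 new -> 13 infected
Step 4: +6 new -> 19 infected
Step 5: +7 new -> 26 infected
Step 6: +7 new -> 33 infected
Step 7: +7 new -> 40 infected
Step 8: +6 new -> 46 infected
Step 9: +3 new -> 49 infected
Step 10: +2 new -> 51 infected
Step 11: +1 new -> 52 infected
Step 12: +0 new -> 52 infected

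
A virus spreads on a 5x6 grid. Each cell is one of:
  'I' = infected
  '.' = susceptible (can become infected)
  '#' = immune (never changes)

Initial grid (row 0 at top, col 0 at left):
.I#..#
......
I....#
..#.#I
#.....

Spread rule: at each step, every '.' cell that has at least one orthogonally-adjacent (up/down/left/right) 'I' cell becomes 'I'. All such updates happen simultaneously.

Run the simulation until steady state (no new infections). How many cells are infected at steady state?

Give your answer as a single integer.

Step 0 (initial): 3 infected
Step 1: +6 new -> 9 infected
Step 2: +4 new -> 13 infected
Step 3: +4 new -> 17 infected
Step 4: +5 new -> 22 infected
Step 5: +2 new -> 24 infected
Step 6: +0 new -> 24 infected

Answer: 24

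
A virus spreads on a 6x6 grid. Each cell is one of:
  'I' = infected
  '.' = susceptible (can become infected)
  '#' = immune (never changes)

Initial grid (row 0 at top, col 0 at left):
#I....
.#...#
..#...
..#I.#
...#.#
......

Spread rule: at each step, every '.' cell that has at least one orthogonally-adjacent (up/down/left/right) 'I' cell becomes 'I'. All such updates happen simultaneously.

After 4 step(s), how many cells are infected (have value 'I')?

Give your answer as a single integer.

Step 0 (initial): 2 infected
Step 1: +3 new -> 5 infected
Step 2: +5 new -> 10 infected
Step 3: +4 new -> 14 infected
Step 4: +3 new -> 17 infected

Answer: 17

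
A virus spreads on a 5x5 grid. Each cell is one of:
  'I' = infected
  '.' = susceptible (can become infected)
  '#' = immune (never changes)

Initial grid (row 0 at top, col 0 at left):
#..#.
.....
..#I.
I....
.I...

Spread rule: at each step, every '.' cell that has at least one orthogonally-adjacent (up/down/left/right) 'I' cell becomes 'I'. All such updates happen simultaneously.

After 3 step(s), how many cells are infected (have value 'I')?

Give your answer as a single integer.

Step 0 (initial): 3 infected
Step 1: +7 new -> 10 infected
Step 2: +7 new -> 17 infected
Step 3: +4 new -> 21 infected

Answer: 21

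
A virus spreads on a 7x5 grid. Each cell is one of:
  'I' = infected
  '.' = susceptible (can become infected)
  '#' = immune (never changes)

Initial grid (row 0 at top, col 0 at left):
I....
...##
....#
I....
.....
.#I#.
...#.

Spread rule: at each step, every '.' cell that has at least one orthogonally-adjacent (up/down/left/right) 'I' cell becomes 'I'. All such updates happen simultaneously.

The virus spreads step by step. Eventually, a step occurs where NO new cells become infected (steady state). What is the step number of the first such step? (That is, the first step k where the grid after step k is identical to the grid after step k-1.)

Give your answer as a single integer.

Step 0 (initial): 3 infected
Step 1: +7 new -> 10 infected
Step 2: +8 new -> 18 infected
Step 3: +6 new -> 24 infected
Step 4: +4 new -> 28 infected
Step 5: +1 new -> 29 infected
Step 6: +0 new -> 29 infected

Answer: 6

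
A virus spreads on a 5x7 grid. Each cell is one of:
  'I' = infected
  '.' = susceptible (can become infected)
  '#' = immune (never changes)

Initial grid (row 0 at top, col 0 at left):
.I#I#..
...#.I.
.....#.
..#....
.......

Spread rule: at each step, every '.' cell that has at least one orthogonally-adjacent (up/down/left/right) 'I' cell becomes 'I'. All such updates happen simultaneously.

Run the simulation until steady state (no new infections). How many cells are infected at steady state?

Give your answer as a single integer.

Answer: 30

Derivation:
Step 0 (initial): 3 infected
Step 1: +5 new -> 8 infected
Step 2: +6 new -> 14 infected
Step 3: +6 new -> 20 infected
Step 4: +6 new -> 26 infected
Step 5: +4 new -> 30 infected
Step 6: +0 new -> 30 infected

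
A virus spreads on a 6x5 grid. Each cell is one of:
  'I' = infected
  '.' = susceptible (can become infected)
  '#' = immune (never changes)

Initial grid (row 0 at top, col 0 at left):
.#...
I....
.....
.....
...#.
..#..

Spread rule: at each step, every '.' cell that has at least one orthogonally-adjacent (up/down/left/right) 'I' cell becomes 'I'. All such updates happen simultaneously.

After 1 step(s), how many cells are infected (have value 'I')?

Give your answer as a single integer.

Answer: 4

Derivation:
Step 0 (initial): 1 infected
Step 1: +3 new -> 4 infected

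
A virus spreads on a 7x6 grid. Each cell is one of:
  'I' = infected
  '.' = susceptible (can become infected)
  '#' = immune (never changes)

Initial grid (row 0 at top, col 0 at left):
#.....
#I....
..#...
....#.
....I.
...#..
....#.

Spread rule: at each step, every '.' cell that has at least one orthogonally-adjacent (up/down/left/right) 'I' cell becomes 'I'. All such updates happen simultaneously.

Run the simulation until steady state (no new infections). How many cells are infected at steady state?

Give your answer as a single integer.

Step 0 (initial): 2 infected
Step 1: +6 new -> 8 infected
Step 2: +8 new -> 16 infected
Step 3: +9 new -> 25 infected
Step 4: +6 new -> 31 infected
Step 5: +4 new -> 35 infected
Step 6: +1 new -> 36 infected
Step 7: +0 new -> 36 infected

Answer: 36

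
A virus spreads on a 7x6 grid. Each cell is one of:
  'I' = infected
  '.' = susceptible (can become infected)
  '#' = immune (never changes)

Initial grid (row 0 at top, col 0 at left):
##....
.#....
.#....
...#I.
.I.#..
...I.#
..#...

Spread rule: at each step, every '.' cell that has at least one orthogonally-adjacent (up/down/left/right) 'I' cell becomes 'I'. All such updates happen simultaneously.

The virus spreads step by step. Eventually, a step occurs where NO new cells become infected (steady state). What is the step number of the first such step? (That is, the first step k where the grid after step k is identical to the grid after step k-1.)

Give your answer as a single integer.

Answer: 6

Derivation:
Step 0 (initial): 3 infected
Step 1: +10 new -> 13 infected
Step 2: +9 new -> 22 infected
Step 3: +7 new -> 29 infected
Step 4: +4 new -> 33 infected
Step 5: +1 new -> 34 infected
Step 6: +0 new -> 34 infected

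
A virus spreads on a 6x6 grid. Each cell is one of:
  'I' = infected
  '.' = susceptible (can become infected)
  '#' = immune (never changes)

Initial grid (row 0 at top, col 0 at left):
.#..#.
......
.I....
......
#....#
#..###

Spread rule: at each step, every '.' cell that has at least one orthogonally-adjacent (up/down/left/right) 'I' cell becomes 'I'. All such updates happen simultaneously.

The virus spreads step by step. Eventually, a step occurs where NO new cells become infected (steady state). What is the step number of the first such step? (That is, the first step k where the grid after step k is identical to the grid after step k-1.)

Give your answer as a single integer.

Step 0 (initial): 1 infected
Step 1: +4 new -> 5 infected
Step 2: +6 new -> 11 infected
Step 3: +7 new -> 18 infected
Step 4: +6 new -> 24 infected
Step 5: +3 new -> 27 infected
Step 6: +1 new -> 28 infected
Step 7: +0 new -> 28 infected

Answer: 7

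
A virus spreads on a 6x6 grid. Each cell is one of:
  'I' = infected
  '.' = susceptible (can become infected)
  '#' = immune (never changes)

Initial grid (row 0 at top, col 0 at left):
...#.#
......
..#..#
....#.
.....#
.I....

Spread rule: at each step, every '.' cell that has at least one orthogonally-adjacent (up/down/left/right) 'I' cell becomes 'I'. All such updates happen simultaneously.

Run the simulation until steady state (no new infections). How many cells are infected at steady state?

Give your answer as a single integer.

Answer: 29

Derivation:
Step 0 (initial): 1 infected
Step 1: +3 new -> 4 infected
Step 2: +4 new -> 8 infected
Step 3: +5 new -> 13 infected
Step 4: +5 new -> 18 infected
Step 5: +4 new -> 22 infected
Step 6: +4 new -> 26 infected
Step 7: +1 new -> 27 infected
Step 8: +2 new -> 29 infected
Step 9: +0 new -> 29 infected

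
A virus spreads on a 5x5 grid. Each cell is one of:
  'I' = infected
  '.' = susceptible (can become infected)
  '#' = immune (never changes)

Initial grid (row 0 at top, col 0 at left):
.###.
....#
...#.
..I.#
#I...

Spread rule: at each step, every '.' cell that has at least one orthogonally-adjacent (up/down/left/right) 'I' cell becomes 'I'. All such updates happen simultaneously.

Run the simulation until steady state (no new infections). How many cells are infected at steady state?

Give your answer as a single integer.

Step 0 (initial): 2 infected
Step 1: +4 new -> 6 infected
Step 2: +4 new -> 10 infected
Step 3: +4 new -> 14 infected
Step 4: +1 new -> 15 infected
Step 5: +1 new -> 16 infected
Step 6: +0 new -> 16 infected

Answer: 16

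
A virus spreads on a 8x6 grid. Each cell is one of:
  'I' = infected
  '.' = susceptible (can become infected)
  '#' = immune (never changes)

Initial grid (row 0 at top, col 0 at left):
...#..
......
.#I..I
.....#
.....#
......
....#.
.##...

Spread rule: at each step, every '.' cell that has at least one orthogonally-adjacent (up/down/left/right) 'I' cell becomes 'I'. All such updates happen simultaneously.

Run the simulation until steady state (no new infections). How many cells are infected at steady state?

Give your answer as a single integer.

Step 0 (initial): 2 infected
Step 1: +5 new -> 7 infected
Step 2: +9 new -> 16 infected
Step 3: +8 new -> 24 infected
Step 4: +7 new -> 31 infected
Step 5: +4 new -> 35 infected
Step 6: +3 new -> 38 infected
Step 7: +3 new -> 41 infected
Step 8: +0 new -> 41 infected

Answer: 41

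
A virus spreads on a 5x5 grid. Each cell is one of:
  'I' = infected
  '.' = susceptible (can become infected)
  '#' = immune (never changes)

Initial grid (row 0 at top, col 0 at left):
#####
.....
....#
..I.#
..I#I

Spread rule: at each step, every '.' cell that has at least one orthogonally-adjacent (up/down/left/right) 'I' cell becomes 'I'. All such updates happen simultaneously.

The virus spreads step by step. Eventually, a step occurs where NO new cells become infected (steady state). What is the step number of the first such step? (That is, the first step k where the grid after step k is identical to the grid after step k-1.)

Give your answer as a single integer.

Step 0 (initial): 3 infected
Step 1: +4 new -> 7 infected
Step 2: +5 new -> 12 infected
Step 3: +3 new -> 15 infected
Step 4: +2 new -> 17 infected
Step 5: +0 new -> 17 infected

Answer: 5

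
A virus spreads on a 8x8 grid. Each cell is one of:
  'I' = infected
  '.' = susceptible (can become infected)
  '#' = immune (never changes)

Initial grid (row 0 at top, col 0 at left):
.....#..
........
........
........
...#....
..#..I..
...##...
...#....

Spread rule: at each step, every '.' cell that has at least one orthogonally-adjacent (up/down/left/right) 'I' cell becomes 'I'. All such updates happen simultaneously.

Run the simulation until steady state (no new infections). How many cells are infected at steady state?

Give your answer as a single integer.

Step 0 (initial): 1 infected
Step 1: +4 new -> 5 infected
Step 2: +7 new -> 12 infected
Step 3: +7 new -> 19 infected
Step 4: +6 new -> 25 infected
Step 5: +5 new -> 30 infected
Step 6: +7 new -> 37 infected
Step 7: +6 new -> 43 infected
Step 8: +5 new -> 48 infected
Step 9: +4 new -> 52 infected
Step 10: +4 new -> 56 infected
Step 11: +2 new -> 58 infected
Step 12: +0 new -> 58 infected

Answer: 58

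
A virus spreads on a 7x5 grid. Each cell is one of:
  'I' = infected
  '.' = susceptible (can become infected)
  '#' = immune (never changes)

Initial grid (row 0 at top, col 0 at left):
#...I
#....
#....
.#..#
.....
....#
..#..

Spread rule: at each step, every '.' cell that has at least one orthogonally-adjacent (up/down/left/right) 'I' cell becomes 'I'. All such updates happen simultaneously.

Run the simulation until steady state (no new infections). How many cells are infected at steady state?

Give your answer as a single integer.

Step 0 (initial): 1 infected
Step 1: +2 new -> 3 infected
Step 2: +3 new -> 6 infected
Step 3: +3 new -> 9 infected
Step 4: +3 new -> 12 infected
Step 5: +3 new -> 15 infected
Step 6: +3 new -> 18 infected
Step 7: +3 new -> 21 infected
Step 8: +3 new -> 24 infected
Step 9: +3 new -> 27 infected
Step 10: +1 new -> 28 infected
Step 11: +0 new -> 28 infected

Answer: 28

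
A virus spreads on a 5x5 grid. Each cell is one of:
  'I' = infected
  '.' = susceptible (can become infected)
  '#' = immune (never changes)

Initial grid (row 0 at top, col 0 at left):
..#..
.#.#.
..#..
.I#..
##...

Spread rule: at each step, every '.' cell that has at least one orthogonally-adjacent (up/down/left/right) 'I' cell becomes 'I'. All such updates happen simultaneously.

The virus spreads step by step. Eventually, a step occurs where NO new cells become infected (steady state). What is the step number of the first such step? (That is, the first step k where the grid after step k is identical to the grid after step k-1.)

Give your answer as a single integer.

Step 0 (initial): 1 infected
Step 1: +2 new -> 3 infected
Step 2: +1 new -> 4 infected
Step 3: +1 new -> 5 infected
Step 4: +1 new -> 6 infected
Step 5: +1 new -> 7 infected
Step 6: +0 new -> 7 infected

Answer: 6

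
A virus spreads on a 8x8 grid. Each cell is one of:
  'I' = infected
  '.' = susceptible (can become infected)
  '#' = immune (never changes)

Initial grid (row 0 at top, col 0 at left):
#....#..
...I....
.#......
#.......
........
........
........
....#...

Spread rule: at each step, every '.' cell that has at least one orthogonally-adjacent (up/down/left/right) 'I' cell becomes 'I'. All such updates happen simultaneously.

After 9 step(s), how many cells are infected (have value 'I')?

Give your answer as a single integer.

Step 0 (initial): 1 infected
Step 1: +4 new -> 5 infected
Step 2: +7 new -> 12 infected
Step 3: +7 new -> 19 infected
Step 4: +9 new -> 28 infected
Step 5: +8 new -> 36 infected
Step 6: +8 new -> 44 infected
Step 7: +6 new -> 50 infected
Step 8: +5 new -> 55 infected
Step 9: +3 new -> 58 infected

Answer: 58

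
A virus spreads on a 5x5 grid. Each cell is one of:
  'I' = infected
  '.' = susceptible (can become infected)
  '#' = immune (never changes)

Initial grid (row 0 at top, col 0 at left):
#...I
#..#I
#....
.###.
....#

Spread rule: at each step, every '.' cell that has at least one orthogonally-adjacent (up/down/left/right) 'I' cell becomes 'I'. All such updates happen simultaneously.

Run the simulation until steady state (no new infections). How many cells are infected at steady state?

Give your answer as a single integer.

Step 0 (initial): 2 infected
Step 1: +2 new -> 4 infected
Step 2: +3 new -> 7 infected
Step 3: +3 new -> 10 infected
Step 4: +2 new -> 12 infected
Step 5: +0 new -> 12 infected

Answer: 12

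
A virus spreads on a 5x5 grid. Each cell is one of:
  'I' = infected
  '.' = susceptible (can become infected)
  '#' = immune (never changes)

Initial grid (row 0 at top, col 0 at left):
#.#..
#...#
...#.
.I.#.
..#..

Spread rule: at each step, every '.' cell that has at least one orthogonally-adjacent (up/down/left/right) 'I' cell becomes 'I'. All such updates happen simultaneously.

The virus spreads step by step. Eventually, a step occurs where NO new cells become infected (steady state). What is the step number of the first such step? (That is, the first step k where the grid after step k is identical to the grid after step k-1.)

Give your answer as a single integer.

Step 0 (initial): 1 infected
Step 1: +4 new -> 5 infected
Step 2: +4 new -> 9 infected
Step 3: +2 new -> 11 infected
Step 4: +1 new -> 12 infected
Step 5: +1 new -> 13 infected
Step 6: +1 new -> 14 infected
Step 7: +0 new -> 14 infected

Answer: 7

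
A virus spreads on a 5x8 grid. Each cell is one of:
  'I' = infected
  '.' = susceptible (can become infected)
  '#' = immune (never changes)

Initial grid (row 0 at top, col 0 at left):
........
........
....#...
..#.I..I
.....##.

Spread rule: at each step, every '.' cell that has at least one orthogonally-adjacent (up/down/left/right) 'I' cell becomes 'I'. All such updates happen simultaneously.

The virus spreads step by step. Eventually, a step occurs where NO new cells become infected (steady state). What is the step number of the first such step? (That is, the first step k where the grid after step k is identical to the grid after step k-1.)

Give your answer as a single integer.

Step 0 (initial): 2 infected
Step 1: +6 new -> 8 infected
Step 2: +5 new -> 13 infected
Step 3: +6 new -> 19 infected
Step 4: +7 new -> 26 infected
Step 5: +6 new -> 32 infected
Step 6: +3 new -> 35 infected
Step 7: +1 new -> 36 infected
Step 8: +0 new -> 36 infected

Answer: 8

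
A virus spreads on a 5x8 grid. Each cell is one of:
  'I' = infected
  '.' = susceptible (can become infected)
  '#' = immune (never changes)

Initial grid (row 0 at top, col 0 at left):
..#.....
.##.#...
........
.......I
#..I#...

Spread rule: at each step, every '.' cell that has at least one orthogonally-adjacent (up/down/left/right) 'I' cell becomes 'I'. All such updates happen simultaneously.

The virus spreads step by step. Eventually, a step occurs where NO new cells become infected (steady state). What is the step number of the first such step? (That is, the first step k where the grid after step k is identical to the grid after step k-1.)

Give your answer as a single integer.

Step 0 (initial): 2 infected
Step 1: +5 new -> 7 infected
Step 2: +8 new -> 15 infected
Step 3: +8 new -> 23 infected
Step 4: +5 new -> 28 infected
Step 5: +3 new -> 31 infected
Step 6: +1 new -> 32 infected
Step 7: +1 new -> 33 infected
Step 8: +1 new -> 34 infected
Step 9: +0 new -> 34 infected

Answer: 9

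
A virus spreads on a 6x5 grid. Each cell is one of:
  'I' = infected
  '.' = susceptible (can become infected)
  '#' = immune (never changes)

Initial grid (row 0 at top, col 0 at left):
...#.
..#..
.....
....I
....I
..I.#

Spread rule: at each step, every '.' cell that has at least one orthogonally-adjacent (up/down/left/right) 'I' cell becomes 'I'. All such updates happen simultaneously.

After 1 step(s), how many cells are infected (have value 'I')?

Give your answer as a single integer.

Answer: 9

Derivation:
Step 0 (initial): 3 infected
Step 1: +6 new -> 9 infected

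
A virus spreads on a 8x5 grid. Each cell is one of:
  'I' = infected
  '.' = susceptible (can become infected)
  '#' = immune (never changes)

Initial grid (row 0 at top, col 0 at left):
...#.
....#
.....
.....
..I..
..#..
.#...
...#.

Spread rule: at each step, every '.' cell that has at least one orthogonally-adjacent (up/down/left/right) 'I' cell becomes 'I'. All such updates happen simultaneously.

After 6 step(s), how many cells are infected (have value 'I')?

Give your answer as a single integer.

Answer: 34

Derivation:
Step 0 (initial): 1 infected
Step 1: +3 new -> 4 infected
Step 2: +7 new -> 11 infected
Step 3: +8 new -> 19 infected
Step 4: +8 new -> 27 infected
Step 5: +5 new -> 32 infected
Step 6: +2 new -> 34 infected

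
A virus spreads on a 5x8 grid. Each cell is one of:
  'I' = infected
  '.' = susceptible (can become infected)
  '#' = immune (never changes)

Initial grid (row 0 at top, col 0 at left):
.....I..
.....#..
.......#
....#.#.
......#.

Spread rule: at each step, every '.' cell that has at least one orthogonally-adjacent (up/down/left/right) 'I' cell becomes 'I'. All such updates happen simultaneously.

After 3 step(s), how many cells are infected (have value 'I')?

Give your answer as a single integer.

Answer: 12

Derivation:
Step 0 (initial): 1 infected
Step 1: +2 new -> 3 infected
Step 2: +4 new -> 7 infected
Step 3: +5 new -> 12 infected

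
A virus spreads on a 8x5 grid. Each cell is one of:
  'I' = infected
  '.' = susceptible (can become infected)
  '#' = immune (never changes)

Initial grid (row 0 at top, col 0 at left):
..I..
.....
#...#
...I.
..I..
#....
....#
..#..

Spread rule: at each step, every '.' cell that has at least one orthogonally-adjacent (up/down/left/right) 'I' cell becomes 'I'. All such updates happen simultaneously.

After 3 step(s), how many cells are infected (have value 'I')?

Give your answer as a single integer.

Step 0 (initial): 3 infected
Step 1: +9 new -> 12 infected
Step 2: +11 new -> 23 infected
Step 3: +7 new -> 30 infected

Answer: 30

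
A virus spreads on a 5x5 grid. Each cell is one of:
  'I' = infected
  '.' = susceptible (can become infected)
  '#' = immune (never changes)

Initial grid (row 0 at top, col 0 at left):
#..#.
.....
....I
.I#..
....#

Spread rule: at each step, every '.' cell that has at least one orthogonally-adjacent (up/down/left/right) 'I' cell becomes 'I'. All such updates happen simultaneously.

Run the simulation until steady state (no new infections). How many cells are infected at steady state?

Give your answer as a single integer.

Answer: 21

Derivation:
Step 0 (initial): 2 infected
Step 1: +6 new -> 8 infected
Step 2: +8 new -> 16 infected
Step 3: +4 new -> 20 infected
Step 4: +1 new -> 21 infected
Step 5: +0 new -> 21 infected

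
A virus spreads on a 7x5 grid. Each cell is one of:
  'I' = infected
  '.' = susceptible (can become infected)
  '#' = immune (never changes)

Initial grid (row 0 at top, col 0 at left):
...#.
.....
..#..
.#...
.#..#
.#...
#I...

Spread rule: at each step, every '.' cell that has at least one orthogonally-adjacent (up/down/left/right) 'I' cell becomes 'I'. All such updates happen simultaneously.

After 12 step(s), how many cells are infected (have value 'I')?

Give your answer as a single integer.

Answer: 26

Derivation:
Step 0 (initial): 1 infected
Step 1: +1 new -> 2 infected
Step 2: +2 new -> 4 infected
Step 3: +3 new -> 7 infected
Step 4: +3 new -> 10 infected
Step 5: +1 new -> 11 infected
Step 6: +2 new -> 13 infected
Step 7: +2 new -> 15 infected
Step 8: +2 new -> 17 infected
Step 9: +3 new -> 20 infected
Step 10: +3 new -> 23 infected
Step 11: +2 new -> 25 infected
Step 12: +1 new -> 26 infected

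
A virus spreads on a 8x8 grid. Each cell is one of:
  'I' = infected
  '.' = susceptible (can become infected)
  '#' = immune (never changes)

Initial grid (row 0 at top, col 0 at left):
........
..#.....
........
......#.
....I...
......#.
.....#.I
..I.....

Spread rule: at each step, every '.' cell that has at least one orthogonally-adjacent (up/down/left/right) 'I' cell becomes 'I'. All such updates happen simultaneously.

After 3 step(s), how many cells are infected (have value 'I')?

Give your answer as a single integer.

Answer: 37

Derivation:
Step 0 (initial): 3 infected
Step 1: +10 new -> 13 infected
Step 2: +15 new -> 28 infected
Step 3: +9 new -> 37 infected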